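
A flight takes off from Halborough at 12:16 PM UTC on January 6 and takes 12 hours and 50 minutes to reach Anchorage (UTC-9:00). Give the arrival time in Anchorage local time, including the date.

Departure is given in UTC: 12:16 PM on Jan 6.
Add 12 hours and 50 minutes → 1:06 AM UTC (Jan 7).
Anchorage is UTC−9:00: 1:06 AM − 9:00 = 4:06 PM on Jan 6.

4:06 PM on January 6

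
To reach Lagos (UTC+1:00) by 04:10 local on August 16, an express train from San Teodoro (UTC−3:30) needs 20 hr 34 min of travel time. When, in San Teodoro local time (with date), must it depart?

Target arrival in UTC: 04:10 − 1:00 = 03:10 on Aug 16.
Subtract 20 hours 34 minutes → departure 06:36 UTC on Aug 15.
San Teodoro is UTC−3:30: 06:36 − 3:30 = 03:06 on Aug 15.

03:06 on Aug 15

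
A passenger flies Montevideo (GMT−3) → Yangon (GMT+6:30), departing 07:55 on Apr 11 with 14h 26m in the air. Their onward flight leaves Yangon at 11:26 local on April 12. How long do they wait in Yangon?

3 hours 35 minutes

Convert departure to UTC: 07:55 + 3:00 = 10:55 UTC on Apr 11.
Add 14 hours 26 minutes flight time → 01:21 UTC (Apr 12).
Yangon is UTC+6:30, so local arrival = 01:21 + 6:30 = 07:51 on Apr 12.
Layover = 11:26 − 07:51 = 3 hours 35 minutes.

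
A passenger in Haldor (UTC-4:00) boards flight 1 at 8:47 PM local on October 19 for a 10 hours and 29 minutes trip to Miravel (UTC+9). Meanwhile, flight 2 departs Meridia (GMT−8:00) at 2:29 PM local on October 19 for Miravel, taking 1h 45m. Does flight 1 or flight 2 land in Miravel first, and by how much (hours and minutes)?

Flight 1 in UTC: 8:47 PM + 4:00 = 12:47 AM on Oct 20.
+10 hours 29 minutes → arrive 11:16 AM UTC on Oct 20.
Flight 2 in UTC: 2:29 PM + 8:00 = 10:29 PM on Oct 19.
+1 hour 45 minutes → arrive 12:14 AM UTC on Oct 20.
Flight 2 lands earlier by 11 hours 2 minutes.

the second, by 11 hours 2 minutes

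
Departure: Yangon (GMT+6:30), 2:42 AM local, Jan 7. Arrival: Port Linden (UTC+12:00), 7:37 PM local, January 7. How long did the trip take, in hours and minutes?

Departure in UTC: 2:42 AM − 6:30 = 8:12 PM on Jan 6.
Arrival in UTC: 7:37 PM − 12:00 = 7:37 AM on Jan 7.
Elapsed = 7:37 AM − 8:12 PM (+1 day) = 11 hours 25 minutes.

11 hours 25 minutes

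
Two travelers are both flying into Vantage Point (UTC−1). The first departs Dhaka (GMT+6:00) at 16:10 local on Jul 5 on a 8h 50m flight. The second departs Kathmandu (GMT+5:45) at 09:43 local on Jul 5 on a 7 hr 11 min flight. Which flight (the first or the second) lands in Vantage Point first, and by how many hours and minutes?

Flight 1 in UTC: 16:10 − 6:00 = 10:10 on Jul 5.
+8 hours 50 minutes → arrive 19:00 UTC on Jul 5.
Flight 2 in UTC: 09:43 − 5:45 = 03:58 on Jul 5.
+7 hours 11 minutes → arrive 11:09 UTC on Jul 5.
Flight 2 lands earlier by 7 hours 51 minutes.

the second, by 7 hours 51 minutes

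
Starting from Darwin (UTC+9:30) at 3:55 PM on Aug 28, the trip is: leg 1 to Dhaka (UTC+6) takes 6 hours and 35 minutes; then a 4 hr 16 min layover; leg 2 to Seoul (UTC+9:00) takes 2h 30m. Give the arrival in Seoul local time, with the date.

Convert departure to UTC: 3:55 PM − 9:30 = 6:25 AM UTC on Aug 28.
Add 6 hours and 35 minutes leg 1 → 1:00 PM UTC.
Add 4 hours 16 minutes layover in Dhaka → 5:16 PM UTC.
Add 2 hours and 30 minutes leg 2 → 7:46 PM UTC.
Seoul is UTC+9:00, so local arrival = 7:46 PM + 9:00 = 4:46 AM on Aug 29.

4:46 AM on August 29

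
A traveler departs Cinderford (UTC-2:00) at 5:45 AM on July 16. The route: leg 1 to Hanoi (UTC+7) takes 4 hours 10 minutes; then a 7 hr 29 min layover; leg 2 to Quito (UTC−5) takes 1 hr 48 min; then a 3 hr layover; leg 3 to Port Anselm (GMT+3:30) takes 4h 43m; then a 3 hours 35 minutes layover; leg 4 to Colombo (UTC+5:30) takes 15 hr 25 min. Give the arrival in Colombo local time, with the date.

Convert departure to UTC: 5:45 AM + 2:00 = 7:45 AM UTC on Jul 16.
Add 4 hours 10 minutes leg 1 → 11:55 AM UTC.
Add 7 hours 29 minutes layover in Hanoi → 7:24 PM UTC.
Add 1 hour and 48 minutes leg 2 → 9:12 PM UTC.
Add 3 hours layover in Quito → 12:12 AM UTC (Jul 17).
Add 4 hours 43 minutes leg 3 → 4:55 AM UTC.
Add 3 hours 35 minutes layover in Port Anselm → 8:30 AM UTC.
Add 15 hours 25 minutes leg 4 → 11:55 PM UTC.
Colombo is UTC+5:30, so local arrival = 11:55 PM + 5:30 = 5:25 AM on Jul 18.

5:25 AM on July 18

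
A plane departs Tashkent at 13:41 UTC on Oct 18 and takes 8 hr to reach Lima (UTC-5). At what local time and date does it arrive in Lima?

16:41 on Oct 18

Departure is given in UTC: 13:41 on Oct 18.
Add 8 hours → 21:41 UTC.
Lima is UTC−5:00: 21:41 − 5:00 = 16:41 on Oct 18.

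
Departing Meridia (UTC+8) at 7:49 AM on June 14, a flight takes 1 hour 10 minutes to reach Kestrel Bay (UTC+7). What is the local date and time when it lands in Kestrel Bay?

7:59 AM on Jun 14

Convert departure to UTC: 7:49 AM − 8:00 = 11:49 PM UTC on Jun 13.
Add 1 hour and 10 minutes travel time → 12:59 AM UTC (Jun 14).
Kestrel Bay is UTC+7:00, so local arrival = 12:59 AM + 7:00 = 7:59 AM on Jun 14.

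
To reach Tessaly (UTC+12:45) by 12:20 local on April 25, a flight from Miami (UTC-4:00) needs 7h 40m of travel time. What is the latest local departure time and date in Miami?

11:55 on April 24

Target arrival in UTC: 12:20 − 12:45 = 23:35 on Apr 24.
Subtract 7 hours 40 minutes → departure 15:55 UTC on Apr 24.
Miami is UTC−4:00: 15:55 − 4:00 = 11:55 on Apr 24.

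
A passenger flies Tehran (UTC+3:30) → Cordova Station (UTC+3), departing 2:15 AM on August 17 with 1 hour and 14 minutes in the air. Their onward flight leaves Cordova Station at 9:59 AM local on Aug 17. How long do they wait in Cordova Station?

Convert departure to UTC: 2:15 AM − 3:30 = 10:45 PM UTC on Aug 16.
Add 1 hour 14 minutes flight time → 11:59 PM UTC.
Cordova Station is UTC+3:00, so local arrival = 11:59 PM + 3:00 = 2:59 AM on Aug 17.
Layover = 9:59 AM − 2:59 AM = 7 hours.

7 hours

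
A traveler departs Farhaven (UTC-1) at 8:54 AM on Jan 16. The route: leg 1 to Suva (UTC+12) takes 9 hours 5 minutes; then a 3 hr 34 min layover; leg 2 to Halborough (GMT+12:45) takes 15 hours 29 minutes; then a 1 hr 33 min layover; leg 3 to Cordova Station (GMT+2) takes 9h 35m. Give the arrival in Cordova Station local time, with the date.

3:10 AM on Jan 18

Convert departure to UTC: 8:54 AM + 1:00 = 9:54 AM UTC on Jan 16.
Add 9 hours 5 minutes leg 1 → 6:59 PM UTC.
Add 3 hours and 34 minutes layover in Suva → 10:33 PM UTC.
Add 15 hours 29 minutes leg 2 → 2:02 PM UTC (Jan 17).
Add 1 hour 33 minutes layover in Halborough → 3:35 PM UTC.
Add 9 hours and 35 minutes leg 3 → 1:10 AM UTC (Jan 18).
Cordova Station is UTC+2:00, so local arrival = 1:10 AM + 2:00 = 3:10 AM on Jan 18.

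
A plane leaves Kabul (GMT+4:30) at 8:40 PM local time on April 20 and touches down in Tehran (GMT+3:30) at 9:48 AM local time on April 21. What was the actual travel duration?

Tehran is 1:00 behind Kabul.
Clock-face elapsed time (ignoring zones) is 13 hours 8 minutes.
Actual elapsed = 13 hours 8 minutes + 1:00 = 14 hours 8 minutes.

14 hours 8 minutes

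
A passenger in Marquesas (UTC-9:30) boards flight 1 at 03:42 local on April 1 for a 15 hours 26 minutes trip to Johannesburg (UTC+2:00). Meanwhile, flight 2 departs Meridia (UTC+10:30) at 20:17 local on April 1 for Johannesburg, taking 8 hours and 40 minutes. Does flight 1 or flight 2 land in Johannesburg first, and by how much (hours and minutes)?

the second, by 10 hours 11 minutes

Flight 1 in UTC: 03:42 + 9:30 = 13:12 on Apr 1.
+15 hours 26 minutes → arrive 04:38 UTC on Apr 2.
Flight 2 in UTC: 20:17 − 10:30 = 09:47 on Apr 1.
+8 hours and 40 minutes → arrive 18:27 UTC on Apr 1.
Flight 2 lands earlier by 10 hours 11 minutes.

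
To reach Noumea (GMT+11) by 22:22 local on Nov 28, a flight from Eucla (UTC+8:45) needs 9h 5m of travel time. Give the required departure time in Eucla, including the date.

Target arrival in UTC: 22:22 − 11:00 = 11:22 on Nov 28.
Subtract 9 hours 5 minutes → departure 02:17 UTC on Nov 28.
Eucla is UTC+8:45: 02:17 + 8:45 = 11:02 on Nov 28.

11:02 on November 28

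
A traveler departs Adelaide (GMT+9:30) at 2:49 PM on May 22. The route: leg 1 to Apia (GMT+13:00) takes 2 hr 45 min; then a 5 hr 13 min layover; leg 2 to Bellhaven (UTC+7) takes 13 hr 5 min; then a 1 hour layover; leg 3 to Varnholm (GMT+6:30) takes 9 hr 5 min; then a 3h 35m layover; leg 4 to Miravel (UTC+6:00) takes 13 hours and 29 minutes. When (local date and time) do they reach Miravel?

Convert departure to UTC: 2:49 PM − 9:30 = 5:19 AM UTC on May 22.
Add 2 hours 45 minutes leg 1 → 8:04 AM UTC.
Add 5 hours and 13 minutes layover in Apia → 1:17 PM UTC.
Add 13 hours 5 minutes leg 2 → 2:22 AM UTC (May 23).
Add 1 hour layover in Bellhaven → 3:22 AM UTC.
Add 9 hours and 5 minutes leg 3 → 12:27 PM UTC.
Add 3 hours 35 minutes layover in Varnholm → 4:02 PM UTC.
Add 13 hours 29 minutes leg 4 → 5:31 AM UTC (May 24).
Miravel is UTC+6:00, so local arrival = 5:31 AM + 6:00 = 11:31 AM on May 24.

11:31 AM on May 24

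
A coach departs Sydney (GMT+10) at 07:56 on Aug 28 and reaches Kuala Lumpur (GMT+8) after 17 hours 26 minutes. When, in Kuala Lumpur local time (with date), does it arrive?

Convert departure to UTC: 07:56 − 10:00 = 21:56 UTC on Aug 27.
Add 17 hours 26 minutes travel time → 15:22 UTC (Aug 28).
Kuala Lumpur is UTC+8:00, so local arrival = 15:22 + 8:00 = 23:22 on Aug 28.

23:22 on Aug 28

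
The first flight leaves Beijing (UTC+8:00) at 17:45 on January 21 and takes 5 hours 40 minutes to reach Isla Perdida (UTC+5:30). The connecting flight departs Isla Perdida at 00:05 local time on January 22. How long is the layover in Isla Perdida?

Convert departure to UTC: 17:45 − 8:00 = 09:45 UTC on Jan 21.
Add 5 hours and 40 minutes flight time → 15:25 UTC.
Isla Perdida is UTC+5:30, so local arrival = 15:25 + 5:30 = 20:55 on Jan 21.
Layover = 00:05 − 20:55 (+1 day) = 3 hours 10 minutes.

3 hours 10 minutes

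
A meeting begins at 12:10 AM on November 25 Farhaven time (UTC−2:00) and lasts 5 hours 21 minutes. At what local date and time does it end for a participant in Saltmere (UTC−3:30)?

Convert start to UTC: 12:10 AM + 2:00 = 2:10 AM UTC on Nov 25.
Add 5 hours and 21 minutes duration → 7:31 AM UTC.
Saltmere is UTC−3:30, so local end time = 7:31 AM − 3:30 = 4:01 AM on Nov 25.

4:01 AM on Nov 25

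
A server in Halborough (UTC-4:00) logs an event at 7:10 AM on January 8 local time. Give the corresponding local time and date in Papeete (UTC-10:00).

In UTC: 7:10 AM + 4:00 = 11:10 AM on Jan 8.
Papeete is UTC−10:00: 11:10 AM − 10:00 = 1:10 AM on Jan 8.

1:10 AM on January 8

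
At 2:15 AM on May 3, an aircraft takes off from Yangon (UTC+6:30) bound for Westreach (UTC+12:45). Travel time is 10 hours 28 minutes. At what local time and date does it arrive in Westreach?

Convert departure to UTC: 2:15 AM − 6:30 = 7:45 PM UTC on May 2.
Add 10 hours 28 minutes travel time → 6:13 AM UTC (May 3).
Westreach is UTC+12:45, so local arrival = 6:13 AM + 12:45 = 6:58 PM on May 3.

6:58 PM on May 3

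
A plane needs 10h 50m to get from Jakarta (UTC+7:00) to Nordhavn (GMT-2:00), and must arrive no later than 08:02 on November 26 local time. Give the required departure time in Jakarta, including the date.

06:12 on November 26

Target arrival in UTC: 08:02 + 2:00 = 10:02 on Nov 26.
Subtract 10 hours 50 minutes → departure 23:12 UTC on Nov 25.
Jakarta is UTC+7:00: 23:12 + 7:00 = 06:12 on Nov 26.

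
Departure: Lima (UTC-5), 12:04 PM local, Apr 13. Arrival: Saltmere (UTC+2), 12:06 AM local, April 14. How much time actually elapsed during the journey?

5 hours 2 minutes

Departure in UTC: 12:04 PM + 5:00 = 5:04 PM on Apr 13.
Arrival in UTC: 12:06 AM − 2:00 = 10:06 PM on Apr 13.
Elapsed = 10:06 PM − 5:04 PM = 5 hours 2 minutes.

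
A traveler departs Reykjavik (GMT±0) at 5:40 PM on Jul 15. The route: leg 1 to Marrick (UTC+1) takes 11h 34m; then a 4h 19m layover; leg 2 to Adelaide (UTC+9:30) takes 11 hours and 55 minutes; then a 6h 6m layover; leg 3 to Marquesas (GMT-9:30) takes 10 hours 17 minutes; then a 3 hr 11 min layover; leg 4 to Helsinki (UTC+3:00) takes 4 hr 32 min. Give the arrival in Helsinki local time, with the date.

12:34 AM on July 18

Reykjavik is at UTC+0, so departure is already 5:40 PM UTC on Jul 15.
Add 11 hours 34 minutes leg 1 → 5:14 AM UTC (Jul 16).
Add 4 hours and 19 minutes layover in Marrick → 9:33 AM UTC.
Add 11 hours and 55 minutes leg 2 → 9:28 PM UTC.
Add 6 hours and 6 minutes layover in Adelaide → 3:34 AM UTC (Jul 17).
Add 10 hours 17 minutes leg 3 → 1:51 PM UTC.
Add 3 hours 11 minutes layover in Marquesas → 5:02 PM UTC.
Add 4 hours and 32 minutes leg 4 → 9:34 PM UTC.
Helsinki is UTC+3:00, so local arrival = 9:34 PM + 3:00 = 12:34 AM on Jul 18.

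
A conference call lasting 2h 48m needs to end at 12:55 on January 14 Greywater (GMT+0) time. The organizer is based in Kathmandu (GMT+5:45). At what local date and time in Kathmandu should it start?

Target end time is already UTC: 12:55 on Jan 14.
Subtract 2 hours 48 minutes → start 10:07 UTC on Jan 14.
Kathmandu is UTC+5:45: 10:07 + 5:45 = 15:52 on Jan 14.

15:52 on January 14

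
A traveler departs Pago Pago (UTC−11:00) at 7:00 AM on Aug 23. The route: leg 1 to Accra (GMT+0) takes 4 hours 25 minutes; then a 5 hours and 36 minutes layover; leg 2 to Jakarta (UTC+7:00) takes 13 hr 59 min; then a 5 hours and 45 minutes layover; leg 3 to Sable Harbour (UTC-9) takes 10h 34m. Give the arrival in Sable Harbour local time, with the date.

1:19 AM on August 25

Convert departure to UTC: 7:00 AM + 11:00 = 6:00 PM UTC on Aug 23.
Add 4 hours and 25 minutes leg 1 → 10:25 PM UTC.
Add 5 hours 36 minutes layover in Accra → 4:01 AM UTC (Aug 24).
Add 13 hours 59 minutes leg 2 → 6:00 PM UTC.
Add 5 hours and 45 minutes layover in Jakarta → 11:45 PM UTC.
Add 10 hours 34 minutes leg 3 → 10:19 AM UTC (Aug 25).
Sable Harbour is UTC−9:00, so local arrival = 10:19 AM − 9:00 = 1:19 AM on Aug 25.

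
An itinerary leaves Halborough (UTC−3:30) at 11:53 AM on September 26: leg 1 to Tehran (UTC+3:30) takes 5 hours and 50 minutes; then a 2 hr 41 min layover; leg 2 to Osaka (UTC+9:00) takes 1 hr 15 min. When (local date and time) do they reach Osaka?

Convert departure to UTC: 11:53 AM + 3:30 = 3:23 PM UTC on Sep 26.
Add 5 hours and 50 minutes leg 1 → 9:13 PM UTC.
Add 2 hours and 41 minutes layover in Tehran → 11:54 PM UTC.
Add 1 hour and 15 minutes leg 2 → 1:09 AM UTC (Sep 27).
Osaka is UTC+9:00, so local arrival = 1:09 AM + 9:00 = 10:09 AM on Sep 27.

10:09 AM on September 27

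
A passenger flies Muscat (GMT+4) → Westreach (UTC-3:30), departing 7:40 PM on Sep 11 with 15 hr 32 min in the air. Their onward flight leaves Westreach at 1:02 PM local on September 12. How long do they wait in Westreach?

9 hours 20 minutes

Convert departure to UTC: 7:40 PM − 4:00 = 3:40 PM UTC on Sep 11.
Add 15 hours 32 minutes flight time → 7:12 AM UTC (Sep 12).
Westreach is UTC−3:30, so local arrival = 7:12 AM − 3:30 = 3:42 AM on Sep 12.
Layover = 1:02 PM − 3:42 AM = 9 hours 20 minutes.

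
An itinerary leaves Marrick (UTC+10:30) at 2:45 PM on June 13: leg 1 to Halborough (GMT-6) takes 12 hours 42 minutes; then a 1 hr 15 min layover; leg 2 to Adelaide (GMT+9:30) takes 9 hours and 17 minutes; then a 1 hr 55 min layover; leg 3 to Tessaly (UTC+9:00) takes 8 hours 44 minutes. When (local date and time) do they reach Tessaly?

Convert departure to UTC: 2:45 PM − 10:30 = 4:15 AM UTC on Jun 13.
Add 12 hours 42 minutes leg 1 → 4:57 PM UTC.
Add 1 hour and 15 minutes layover in Halborough → 6:12 PM UTC.
Add 9 hours and 17 minutes leg 2 → 3:29 AM UTC (Jun 14).
Add 1 hour and 55 minutes layover in Adelaide → 5:24 AM UTC.
Add 8 hours and 44 minutes leg 3 → 2:08 PM UTC.
Tessaly is UTC+9:00, so local arrival = 2:08 PM + 9:00 = 11:08 PM on Jun 14.

11:08 PM on Jun 14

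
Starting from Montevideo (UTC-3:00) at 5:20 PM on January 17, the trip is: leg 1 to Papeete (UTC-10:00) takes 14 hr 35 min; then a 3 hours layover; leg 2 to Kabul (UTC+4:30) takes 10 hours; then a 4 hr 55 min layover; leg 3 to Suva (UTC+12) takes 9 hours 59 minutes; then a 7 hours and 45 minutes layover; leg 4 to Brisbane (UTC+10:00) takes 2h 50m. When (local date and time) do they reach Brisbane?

11:24 AM on Jan 20

Convert departure to UTC: 5:20 PM + 3:00 = 8:20 PM UTC on Jan 17.
Add 14 hours and 35 minutes leg 1 → 10:55 AM UTC (Jan 18).
Add 3 hours layover in Papeete → 1:55 PM UTC.
Add 10 hours leg 2 → 11:55 PM UTC.
Add 4 hours and 55 minutes layover in Kabul → 4:50 AM UTC (Jan 19).
Add 9 hours and 59 minutes leg 3 → 2:49 PM UTC.
Add 7 hours 45 minutes layover in Suva → 10:34 PM UTC.
Add 2 hours 50 minutes leg 4 → 1:24 AM UTC (Jan 20).
Brisbane is UTC+10:00, so local arrival = 1:24 AM + 10:00 = 11:24 AM on Jan 20.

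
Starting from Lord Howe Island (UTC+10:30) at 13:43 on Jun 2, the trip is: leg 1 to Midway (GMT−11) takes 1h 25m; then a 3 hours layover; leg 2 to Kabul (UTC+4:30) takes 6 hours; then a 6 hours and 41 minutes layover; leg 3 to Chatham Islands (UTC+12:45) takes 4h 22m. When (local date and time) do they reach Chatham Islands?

Convert departure to UTC: 13:43 − 10:30 = 03:13 UTC on Jun 2.
Add 1 hour and 25 minutes leg 1 → 04:38 UTC.
Add 3 hours layover in Midway → 07:38 UTC.
Add 6 hours leg 2 → 13:38 UTC.
Add 6 hours and 41 minutes layover in Kabul → 20:19 UTC.
Add 4 hours and 22 minutes leg 3 → 00:41 UTC (Jun 3).
Chatham Islands is UTC+12:45, so local arrival = 00:41 + 12:45 = 13:26 on Jun 3.

13:26 on Jun 3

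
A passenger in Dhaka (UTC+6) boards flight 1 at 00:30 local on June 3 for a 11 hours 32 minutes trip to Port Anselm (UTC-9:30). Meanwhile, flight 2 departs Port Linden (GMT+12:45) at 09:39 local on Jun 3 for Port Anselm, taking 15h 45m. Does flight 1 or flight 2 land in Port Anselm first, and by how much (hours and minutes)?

the first, by 6 hours 37 minutes

Flight 1 in UTC: 00:30 − 6:00 = 18:30 on Jun 2.
+11 hours and 32 minutes → arrive 06:02 UTC on Jun 3.
Flight 2 in UTC: 09:39 − 12:45 = 20:54 on Jun 2.
+15 hours 45 minutes → arrive 12:39 UTC on Jun 3.
Flight 1 lands earlier by 6 hours 37 minutes.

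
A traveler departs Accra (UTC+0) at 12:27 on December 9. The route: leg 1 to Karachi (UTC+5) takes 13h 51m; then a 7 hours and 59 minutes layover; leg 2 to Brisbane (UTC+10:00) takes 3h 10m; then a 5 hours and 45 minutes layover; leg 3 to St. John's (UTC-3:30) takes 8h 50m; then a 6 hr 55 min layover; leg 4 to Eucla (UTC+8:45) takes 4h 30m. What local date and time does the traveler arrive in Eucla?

00:12 on December 12

Accra is at UTC+0, so departure is already 12:27 UTC on Dec 9.
Add 13 hours and 51 minutes leg 1 → 02:18 UTC (Dec 10).
Add 7 hours and 59 minutes layover in Karachi → 10:17 UTC.
Add 3 hours 10 minutes leg 2 → 13:27 UTC.
Add 5 hours and 45 minutes layover in Brisbane → 19:12 UTC.
Add 8 hours 50 minutes leg 3 → 04:02 UTC (Dec 11).
Add 6 hours and 55 minutes layover in St. John's → 10:57 UTC.
Add 4 hours 30 minutes leg 4 → 15:27 UTC.
Eucla is UTC+8:45, so local arrival = 15:27 + 8:45 = 00:12 on Dec 12.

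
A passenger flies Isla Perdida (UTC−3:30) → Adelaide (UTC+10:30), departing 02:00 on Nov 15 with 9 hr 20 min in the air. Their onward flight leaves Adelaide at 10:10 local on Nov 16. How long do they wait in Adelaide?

8 hours 50 minutes

Convert departure to UTC: 02:00 + 3:30 = 05:30 UTC on Nov 15.
Add 9 hours and 20 minutes flight time → 14:50 UTC.
Adelaide is UTC+10:30, so local arrival = 14:50 + 10:30 = 01:20 on Nov 16.
Layover = 10:10 − 01:20 = 8 hours 50 minutes.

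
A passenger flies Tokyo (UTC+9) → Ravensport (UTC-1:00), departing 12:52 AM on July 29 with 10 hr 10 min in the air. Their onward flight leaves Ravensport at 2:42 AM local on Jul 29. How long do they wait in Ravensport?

1 hour 40 minutes

Convert departure to UTC: 12:52 AM − 9:00 = 3:52 PM UTC on Jul 28.
Add 10 hours and 10 minutes flight time → 2:02 AM UTC (Jul 29).
Ravensport is UTC−1:00, so local arrival = 2:02 AM − 1:00 = 1:02 AM on Jul 29.
Layover = 2:42 AM − 1:02 AM = 1 hour 40 minutes.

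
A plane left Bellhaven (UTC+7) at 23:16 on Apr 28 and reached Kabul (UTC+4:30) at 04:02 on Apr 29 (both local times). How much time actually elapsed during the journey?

Kabul is 2:30 behind Bellhaven.
Clock-face elapsed time (ignoring zones) is 4 hours 46 minutes.
Actual elapsed = 4 hours 46 minutes + 2:30 = 7 hours 16 minutes.

7 hours 16 minutes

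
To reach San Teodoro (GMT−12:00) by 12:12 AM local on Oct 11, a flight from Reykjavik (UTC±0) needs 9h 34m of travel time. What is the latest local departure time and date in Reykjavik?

2:38 AM on October 11

Target arrival in UTC: 12:12 AM + 12:00 = 12:12 PM on Oct 11.
Subtract 9 hours and 34 minutes → departure 2:38 AM UTC on Oct 11.
Reykjavik is UTC+0, so departure is 2:38 AM on Oct 11.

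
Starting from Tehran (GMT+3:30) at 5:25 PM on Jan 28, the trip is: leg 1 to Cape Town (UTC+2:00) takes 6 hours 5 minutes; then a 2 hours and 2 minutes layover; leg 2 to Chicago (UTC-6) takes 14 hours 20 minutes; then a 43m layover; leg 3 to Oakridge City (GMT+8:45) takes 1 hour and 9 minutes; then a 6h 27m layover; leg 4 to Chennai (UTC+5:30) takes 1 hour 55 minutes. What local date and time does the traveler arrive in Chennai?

Convert departure to UTC: 5:25 PM − 3:30 = 1:55 PM UTC on Jan 28.
Add 6 hours and 5 minutes leg 1 → 8:00 PM UTC.
Add 2 hours and 2 minutes layover in Cape Town → 10:02 PM UTC.
Add 14 hours and 20 minutes leg 2 → 12:22 PM UTC (Jan 29).
Add 43 minutes layover in Chicago → 1:05 PM UTC.
Add 1 hour and 9 minutes leg 3 → 2:14 PM UTC.
Add 6 hours and 27 minutes layover in Oakridge City → 8:41 PM UTC.
Add 1 hour 55 minutes leg 4 → 10:36 PM UTC.
Chennai is UTC+5:30, so local arrival = 10:36 PM + 5:30 = 4:06 AM on Jan 30.

4:06 AM on January 30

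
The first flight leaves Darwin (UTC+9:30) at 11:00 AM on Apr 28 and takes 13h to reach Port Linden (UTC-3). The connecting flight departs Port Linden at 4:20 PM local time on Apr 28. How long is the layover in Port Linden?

4 hours 50 minutes

Convert departure to UTC: 11:00 AM − 9:30 = 1:30 AM UTC on Apr 28.
Add 13 hours flight time → 2:30 PM UTC.
Port Linden is UTC−3:00, so local arrival = 2:30 PM − 3:00 = 11:30 AM on Apr 28.
Layover = 4:20 PM − 11:30 AM = 4 hours 50 minutes.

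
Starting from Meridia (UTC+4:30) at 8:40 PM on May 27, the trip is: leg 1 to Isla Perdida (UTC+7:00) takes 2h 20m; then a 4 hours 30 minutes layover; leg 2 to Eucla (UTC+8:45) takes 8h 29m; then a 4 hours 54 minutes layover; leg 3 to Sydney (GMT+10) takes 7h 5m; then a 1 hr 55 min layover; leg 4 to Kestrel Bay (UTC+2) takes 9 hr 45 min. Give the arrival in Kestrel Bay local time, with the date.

9:08 AM on May 29

Convert departure to UTC: 8:40 PM − 4:30 = 4:10 PM UTC on May 27.
Add 2 hours and 20 minutes leg 1 → 6:30 PM UTC.
Add 4 hours and 30 minutes layover in Isla Perdida → 11:00 PM UTC.
Add 8 hours 29 minutes leg 2 → 7:29 AM UTC (May 28).
Add 4 hours and 54 minutes layover in Eucla → 12:23 PM UTC.
Add 7 hours and 5 minutes leg 3 → 7:28 PM UTC.
Add 1 hour and 55 minutes layover in Sydney → 9:23 PM UTC.
Add 9 hours 45 minutes leg 4 → 7:08 AM UTC (May 29).
Kestrel Bay is UTC+2:00, so local arrival = 7:08 AM + 2:00 = 9:08 AM on May 29.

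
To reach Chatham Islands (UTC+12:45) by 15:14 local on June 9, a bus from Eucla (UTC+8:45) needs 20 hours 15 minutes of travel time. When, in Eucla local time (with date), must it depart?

14:59 on June 8

Target arrival in UTC: 15:14 − 12:45 = 02:29 on Jun 9.
Subtract 20 hours and 15 minutes → departure 06:14 UTC on Jun 8.
Eucla is UTC+8:45: 06:14 + 8:45 = 14:59 on Jun 8.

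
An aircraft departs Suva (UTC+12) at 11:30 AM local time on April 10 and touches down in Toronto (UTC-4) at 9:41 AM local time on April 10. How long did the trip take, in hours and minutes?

Departure in UTC: 11:30 AM − 12:00 = 11:30 PM on Apr 9.
Arrival in UTC: 9:41 AM + 4:00 = 1:41 PM on Apr 10.
Elapsed = 1:41 PM − 11:30 PM (+1 day) = 14 hours 11 minutes.

14 hours 11 minutes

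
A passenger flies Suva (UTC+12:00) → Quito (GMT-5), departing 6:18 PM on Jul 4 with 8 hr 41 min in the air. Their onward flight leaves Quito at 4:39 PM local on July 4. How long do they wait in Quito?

6 hours 40 minutes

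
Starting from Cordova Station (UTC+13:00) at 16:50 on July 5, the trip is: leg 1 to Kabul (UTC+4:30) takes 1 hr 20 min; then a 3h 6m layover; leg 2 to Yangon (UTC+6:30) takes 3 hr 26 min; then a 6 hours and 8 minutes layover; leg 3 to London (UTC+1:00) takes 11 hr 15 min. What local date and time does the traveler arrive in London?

Convert departure to UTC: 16:50 − 13:00 = 03:50 UTC on Jul 5.
Add 1 hour and 20 minutes leg 1 → 05:10 UTC.
Add 3 hours 6 minutes layover in Kabul → 08:16 UTC.
Add 3 hours 26 minutes leg 2 → 11:42 UTC.
Add 6 hours 8 minutes layover in Yangon → 17:50 UTC.
Add 11 hours and 15 minutes leg 3 → 05:05 UTC (Jul 6).
London is UTC+1:00, so local arrival = 05:05 + 1:00 = 06:05 on Jul 6.

06:05 on July 6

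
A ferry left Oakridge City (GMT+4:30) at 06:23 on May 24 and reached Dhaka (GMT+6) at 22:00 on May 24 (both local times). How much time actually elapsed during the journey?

14 hours 7 minutes

Departure in UTC: 06:23 − 4:30 = 01:53 on May 24.
Arrival in UTC: 22:00 − 6:00 = 16:00 on May 24.
Elapsed = 16:00 − 01:53 = 14 hours 7 minutes.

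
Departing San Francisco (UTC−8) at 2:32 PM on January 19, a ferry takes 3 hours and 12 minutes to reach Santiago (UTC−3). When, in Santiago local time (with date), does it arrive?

10:44 PM on January 19

Santiago is 5:00 ahead of San Francisco.
After 3 hours and 12 minutes it is 5:44 PM in San Francisco.
Shift by the zone difference: 5:44 PM + 5:00 = 10:44 PM on Jan 19 in Santiago.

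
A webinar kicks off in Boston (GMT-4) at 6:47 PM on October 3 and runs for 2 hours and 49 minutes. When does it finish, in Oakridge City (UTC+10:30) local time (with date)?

Convert start to UTC: 6:47 PM + 4:00 = 10:47 PM UTC on Oct 3.
Add 2 hours 49 minutes duration → 1:36 AM UTC (Oct 4).
Oakridge City is UTC+10:30, so local end time = 1:36 AM + 10:30 = 12:06 PM on Oct 4.

12:06 PM on October 4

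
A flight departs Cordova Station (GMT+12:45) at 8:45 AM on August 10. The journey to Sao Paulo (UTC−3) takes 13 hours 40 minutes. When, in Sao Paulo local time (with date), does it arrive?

6:40 AM on August 10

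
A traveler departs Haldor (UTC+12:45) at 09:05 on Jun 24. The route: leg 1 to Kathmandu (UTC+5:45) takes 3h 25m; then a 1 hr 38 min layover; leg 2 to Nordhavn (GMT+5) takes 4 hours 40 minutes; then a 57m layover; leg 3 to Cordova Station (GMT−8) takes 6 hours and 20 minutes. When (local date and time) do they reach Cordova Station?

05:20 on Jun 24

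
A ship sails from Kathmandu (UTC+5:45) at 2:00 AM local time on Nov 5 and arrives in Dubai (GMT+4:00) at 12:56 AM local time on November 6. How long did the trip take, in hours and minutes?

Departure in UTC: 2:00 AM − 5:45 = 8:15 PM on Nov 4.
Arrival in UTC: 12:56 AM − 4:00 = 8:56 PM on Nov 5.
Elapsed = 8:56 PM − 8:15 PM (+1 day) = 24 hours 41 minutes.

24 hours 41 minutes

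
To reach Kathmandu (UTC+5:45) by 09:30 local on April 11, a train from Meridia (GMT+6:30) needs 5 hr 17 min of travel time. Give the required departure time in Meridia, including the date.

Target arrival in UTC: 09:30 − 5:45 = 03:45 on Apr 11.
Subtract 5 hours and 17 minutes → departure 22:28 UTC on Apr 10.
Meridia is UTC+6:30: 22:28 + 6:30 = 04:58 on Apr 11.

04:58 on April 11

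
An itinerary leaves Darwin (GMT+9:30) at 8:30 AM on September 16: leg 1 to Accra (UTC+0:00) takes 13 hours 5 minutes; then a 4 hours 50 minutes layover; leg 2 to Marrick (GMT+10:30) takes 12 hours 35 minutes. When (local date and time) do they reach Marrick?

Convert departure to UTC: 8:30 AM − 9:30 = 11:00 PM UTC on Sep 15.
Add 13 hours and 5 minutes leg 1 → 12:05 PM UTC (Sep 16).
Add 4 hours 50 minutes layover in Accra → 4:55 PM UTC.
Add 12 hours 35 minutes leg 2 → 5:30 AM UTC (Sep 17).
Marrick is UTC+10:30, so local arrival = 5:30 AM + 10:30 = 4:00 PM on Sep 17.

4:00 PM on September 17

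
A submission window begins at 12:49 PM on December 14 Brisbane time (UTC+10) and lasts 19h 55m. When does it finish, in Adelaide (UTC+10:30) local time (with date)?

Convert start to UTC: 12:49 PM − 10:00 = 2:49 AM UTC on Dec 14.
Add 19 hours 55 minutes duration → 10:44 PM UTC.
Adelaide is UTC+10:30, so local end time = 10:44 PM + 10:30 = 9:14 AM on Dec 15.

9:14 AM on December 15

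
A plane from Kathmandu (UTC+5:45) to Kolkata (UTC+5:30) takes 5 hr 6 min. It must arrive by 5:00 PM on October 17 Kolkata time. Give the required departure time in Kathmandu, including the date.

12:09 PM on October 17

Target arrival in UTC: 5:00 PM − 5:30 = 11:30 AM on Oct 17.
Subtract 5 hours 6 minutes → departure 6:24 AM UTC on Oct 17.
Kathmandu is UTC+5:45: 6:24 AM + 5:45 = 12:09 PM on Oct 17.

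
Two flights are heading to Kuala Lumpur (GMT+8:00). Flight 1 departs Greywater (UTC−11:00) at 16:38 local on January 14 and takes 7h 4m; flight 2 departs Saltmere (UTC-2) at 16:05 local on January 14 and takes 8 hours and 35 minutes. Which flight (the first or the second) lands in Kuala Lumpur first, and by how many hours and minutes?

the second, by 8 hours 2 minutes

Flight 1 in UTC: 16:38 + 11:00 = 03:38 on Jan 15.
+7 hours and 4 minutes → arrive 10:42 UTC on Jan 15.
Flight 2 in UTC: 16:05 + 2:00 = 18:05 on Jan 14.
+8 hours and 35 minutes → arrive 02:40 UTC on Jan 15.
Flight 2 lands earlier by 8 hours 2 minutes.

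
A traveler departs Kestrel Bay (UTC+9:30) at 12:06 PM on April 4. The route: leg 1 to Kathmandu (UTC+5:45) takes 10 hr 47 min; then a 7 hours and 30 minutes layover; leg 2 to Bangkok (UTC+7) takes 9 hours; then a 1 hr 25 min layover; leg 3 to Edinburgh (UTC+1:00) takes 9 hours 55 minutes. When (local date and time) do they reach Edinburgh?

6:13 PM on April 5

Convert departure to UTC: 12:06 PM − 9:30 = 2:36 AM UTC on Apr 4.
Add 10 hours 47 minutes leg 1 → 1:23 PM UTC.
Add 7 hours 30 minutes layover in Kathmandu → 8:53 PM UTC.
Add 9 hours leg 2 → 5:53 AM UTC (Apr 5).
Add 1 hour and 25 minutes layover in Bangkok → 7:18 AM UTC.
Add 9 hours and 55 minutes leg 3 → 5:13 PM UTC.
Edinburgh is UTC+1:00, so local arrival = 5:13 PM + 1:00 = 6:13 PM on Apr 5.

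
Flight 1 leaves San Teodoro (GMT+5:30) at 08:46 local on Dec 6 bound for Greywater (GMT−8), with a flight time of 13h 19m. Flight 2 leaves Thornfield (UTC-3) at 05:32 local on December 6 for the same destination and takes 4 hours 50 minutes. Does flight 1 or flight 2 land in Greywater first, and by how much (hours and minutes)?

the second, by 3 hours 13 minutes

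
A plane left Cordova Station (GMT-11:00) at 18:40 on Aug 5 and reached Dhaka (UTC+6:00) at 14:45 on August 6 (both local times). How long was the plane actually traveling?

Departure in UTC: 18:40 + 11:00 = 05:40 on Aug 6.
Arrival in UTC: 14:45 − 6:00 = 08:45 on Aug 6.
Elapsed = 08:45 − 05:40 = 3 hours 5 minutes.

3 hours 5 minutes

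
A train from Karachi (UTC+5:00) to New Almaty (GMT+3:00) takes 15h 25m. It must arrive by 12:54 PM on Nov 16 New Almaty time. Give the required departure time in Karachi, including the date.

Target arrival in UTC: 12:54 PM − 3:00 = 9:54 AM on Nov 16.
Subtract 15 hours and 25 minutes → departure 6:29 PM UTC on Nov 15.
Karachi is UTC+5:00: 6:29 PM + 5:00 = 11:29 PM on Nov 15.

11:29 PM on November 15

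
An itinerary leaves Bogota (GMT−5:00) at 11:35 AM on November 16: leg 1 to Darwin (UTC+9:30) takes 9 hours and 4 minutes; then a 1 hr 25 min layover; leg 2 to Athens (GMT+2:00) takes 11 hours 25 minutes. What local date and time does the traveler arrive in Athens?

4:29 PM on November 17

Convert departure to UTC: 11:35 AM + 5:00 = 4:35 PM UTC on Nov 16.
Add 9 hours and 4 minutes leg 1 → 1:39 AM UTC (Nov 17).
Add 1 hour 25 minutes layover in Darwin → 3:04 AM UTC.
Add 11 hours 25 minutes leg 2 → 2:29 PM UTC.
Athens is UTC+2:00, so local arrival = 2:29 PM + 2:00 = 4:29 PM on Nov 17.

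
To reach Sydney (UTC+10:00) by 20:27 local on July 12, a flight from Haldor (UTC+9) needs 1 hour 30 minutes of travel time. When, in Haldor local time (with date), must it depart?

Target arrival in UTC: 20:27 − 10:00 = 10:27 on Jul 12.
Subtract 1 hour and 30 minutes → departure 08:57 UTC on Jul 12.
Haldor is UTC+9:00: 08:57 + 9:00 = 17:57 on Jul 12.

17:57 on July 12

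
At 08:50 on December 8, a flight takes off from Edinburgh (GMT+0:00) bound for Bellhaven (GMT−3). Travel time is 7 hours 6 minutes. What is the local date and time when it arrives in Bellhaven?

12:56 on Dec 8

Bellhaven is 3:00 behind Edinburgh.
After 7 hours and 6 minutes it is 15:56 in Edinburgh.
Shift by the zone difference: 15:56 − 3:00 = 12:56 on Dec 8 in Bellhaven.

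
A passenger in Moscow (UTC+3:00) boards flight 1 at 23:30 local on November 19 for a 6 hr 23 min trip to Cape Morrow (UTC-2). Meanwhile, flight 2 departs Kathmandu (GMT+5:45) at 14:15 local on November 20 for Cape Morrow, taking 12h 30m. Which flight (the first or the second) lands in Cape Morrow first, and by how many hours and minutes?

the first, by 18 hours 7 minutes

Flight 1 in UTC: 23:30 − 3:00 = 20:30 on Nov 19.
+6 hours and 23 minutes → arrive 02:53 UTC on Nov 20.
Flight 2 in UTC: 14:15 − 5:45 = 08:30 on Nov 20.
+12 hours 30 minutes → arrive 21:00 UTC on Nov 20.
Flight 1 lands earlier by 18 hours 7 minutes.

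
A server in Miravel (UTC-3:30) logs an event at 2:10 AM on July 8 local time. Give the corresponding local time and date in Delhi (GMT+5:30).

Delhi is 9:00 ahead of Miravel.
Shift by the zone difference: 2:10 AM + 9:00 = 11:10 AM on Jul 8 in Delhi.

11:10 AM on Jul 8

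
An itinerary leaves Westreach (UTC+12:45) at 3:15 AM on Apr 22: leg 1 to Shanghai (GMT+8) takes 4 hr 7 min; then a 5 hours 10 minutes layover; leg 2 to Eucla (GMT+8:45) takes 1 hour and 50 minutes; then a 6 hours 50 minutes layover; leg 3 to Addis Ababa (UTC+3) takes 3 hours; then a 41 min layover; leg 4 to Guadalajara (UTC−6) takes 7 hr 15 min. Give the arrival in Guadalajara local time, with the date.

1:23 PM on April 22

Convert departure to UTC: 3:15 AM − 12:45 = 2:30 PM UTC on Apr 21.
Add 4 hours 7 minutes leg 1 → 6:37 PM UTC.
Add 5 hours and 10 minutes layover in Shanghai → 11:47 PM UTC.
Add 1 hour 50 minutes leg 2 → 1:37 AM UTC (Apr 22).
Add 6 hours 50 minutes layover in Eucla → 8:27 AM UTC.
Add 3 hours leg 3 → 11:27 AM UTC.
Add 41 minutes layover in Addis Ababa → 12:08 PM UTC.
Add 7 hours and 15 minutes leg 4 → 7:23 PM UTC.
Guadalajara is UTC−6:00, so local arrival = 7:23 PM − 6:00 = 1:23 PM on Apr 22.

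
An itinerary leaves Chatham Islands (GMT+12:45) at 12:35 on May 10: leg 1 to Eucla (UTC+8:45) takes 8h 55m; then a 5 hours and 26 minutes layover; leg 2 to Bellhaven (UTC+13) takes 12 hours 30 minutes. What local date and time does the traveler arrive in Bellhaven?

Convert departure to UTC: 12:35 − 12:45 = 23:50 UTC on May 9.
Add 8 hours and 55 minutes leg 1 → 08:45 UTC (May 10).
Add 5 hours and 26 minutes layover in Eucla → 14:11 UTC.
Add 12 hours 30 minutes leg 2 → 02:41 UTC (May 11).
Bellhaven is UTC+13:00, so local arrival = 02:41 + 13:00 = 15:41 on May 11.

15:41 on May 11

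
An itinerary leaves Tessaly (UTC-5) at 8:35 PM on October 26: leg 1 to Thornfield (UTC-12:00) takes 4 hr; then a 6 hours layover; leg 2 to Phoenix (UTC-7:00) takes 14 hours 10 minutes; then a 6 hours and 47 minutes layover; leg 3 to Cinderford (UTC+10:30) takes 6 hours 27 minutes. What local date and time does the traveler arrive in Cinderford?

1:29 AM on Oct 29

Convert departure to UTC: 8:35 PM + 5:00 = 1:35 AM UTC on Oct 27.
Add 4 hours leg 1 → 5:35 AM UTC.
Add 6 hours layover in Thornfield → 11:35 AM UTC.
Add 14 hours 10 minutes leg 2 → 1:45 AM UTC (Oct 28).
Add 6 hours and 47 minutes layover in Phoenix → 8:32 AM UTC.
Add 6 hours and 27 minutes leg 3 → 2:59 PM UTC.
Cinderford is UTC+10:30, so local arrival = 2:59 PM + 10:30 = 1:29 AM on Oct 29.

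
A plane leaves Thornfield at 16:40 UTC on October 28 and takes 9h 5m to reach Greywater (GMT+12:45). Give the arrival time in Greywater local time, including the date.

Departure is given in UTC: 16:40 on Oct 28.
Add 9 hours 5 minutes → 01:45 UTC (Oct 29).
Greywater is UTC+12:45: 01:45 + 12:45 = 14:30 on Oct 29.

14:30 on October 29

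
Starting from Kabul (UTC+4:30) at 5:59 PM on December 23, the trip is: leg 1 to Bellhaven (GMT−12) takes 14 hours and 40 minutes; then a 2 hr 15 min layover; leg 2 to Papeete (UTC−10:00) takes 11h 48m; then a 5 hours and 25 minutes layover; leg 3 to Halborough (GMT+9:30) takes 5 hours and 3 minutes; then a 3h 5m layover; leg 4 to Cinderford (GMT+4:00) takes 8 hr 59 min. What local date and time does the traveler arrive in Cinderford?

8:44 PM on December 25

Convert departure to UTC: 5:59 PM − 4:30 = 1:29 PM UTC on Dec 23.
Add 14 hours 40 minutes leg 1 → 4:09 AM UTC (Dec 24).
Add 2 hours and 15 minutes layover in Bellhaven → 6:24 AM UTC.
Add 11 hours 48 minutes leg 2 → 6:12 PM UTC.
Add 5 hours 25 minutes layover in Papeete → 11:37 PM UTC.
Add 5 hours 3 minutes leg 3 → 4:40 AM UTC (Dec 25).
Add 3 hours and 5 minutes layover in Halborough → 7:45 AM UTC.
Add 8 hours and 59 minutes leg 4 → 4:44 PM UTC.
Cinderford is UTC+4:00, so local arrival = 4:44 PM + 4:00 = 8:44 PM on Dec 25.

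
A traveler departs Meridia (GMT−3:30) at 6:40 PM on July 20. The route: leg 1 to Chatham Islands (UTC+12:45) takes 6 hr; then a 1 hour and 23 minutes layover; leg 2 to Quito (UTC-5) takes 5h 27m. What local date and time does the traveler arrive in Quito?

Convert departure to UTC: 6:40 PM + 3:30 = 10:10 PM UTC on Jul 20.
Add 6 hours leg 1 → 4:10 AM UTC (Jul 21).
Add 1 hour and 23 minutes layover in Chatham Islands → 5:33 AM UTC.
Add 5 hours and 27 minutes leg 2 → 11:00 AM UTC.
Quito is UTC−5:00, so local arrival = 11:00 AM − 5:00 = 6:00 AM on Jul 21.

6:00 AM on July 21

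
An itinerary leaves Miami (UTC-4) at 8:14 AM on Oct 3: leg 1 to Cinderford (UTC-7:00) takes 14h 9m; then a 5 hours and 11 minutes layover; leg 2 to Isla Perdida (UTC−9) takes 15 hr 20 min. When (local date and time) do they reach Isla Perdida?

Convert departure to UTC: 8:14 AM + 4:00 = 12:14 PM UTC on Oct 3.
Add 14 hours and 9 minutes leg 1 → 2:23 AM UTC (Oct 4).
Add 5 hours 11 minutes layover in Cinderford → 7:34 AM UTC.
Add 15 hours 20 minutes leg 2 → 10:54 PM UTC.
Isla Perdida is UTC−9:00, so local arrival = 10:54 PM − 9:00 = 1:54 PM on Oct 4.

1:54 PM on Oct 4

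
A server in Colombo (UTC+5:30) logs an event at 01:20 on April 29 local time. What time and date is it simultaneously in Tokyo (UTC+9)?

04:50 on April 29

In UTC: 01:20 − 5:30 = 19:50 on Apr 28.
Tokyo is UTC+9:00: 19:50 + 9:00 = 04:50 on Apr 29.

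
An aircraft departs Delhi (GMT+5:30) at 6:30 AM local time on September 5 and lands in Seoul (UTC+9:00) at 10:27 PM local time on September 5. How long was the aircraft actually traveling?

12 hours 27 minutes

Departure in UTC: 6:30 AM − 5:30 = 1:00 AM on Sep 5.
Arrival in UTC: 10:27 PM − 9:00 = 1:27 PM on Sep 5.
Elapsed = 1:27 PM − 1:00 AM = 12 hours 27 minutes.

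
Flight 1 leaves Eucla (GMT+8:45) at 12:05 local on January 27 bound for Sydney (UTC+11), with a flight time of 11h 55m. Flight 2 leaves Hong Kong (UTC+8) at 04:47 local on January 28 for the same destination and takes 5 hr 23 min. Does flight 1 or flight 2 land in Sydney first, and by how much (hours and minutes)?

the first, by 10 hours 55 minutes

Flight 1 in UTC: 12:05 − 8:45 = 03:20 on Jan 27.
+11 hours 55 minutes → arrive 15:15 UTC on Jan 27.
Flight 2 in UTC: 04:47 − 8:00 = 20:47 on Jan 27.
+5 hours and 23 minutes → arrive 02:10 UTC on Jan 28.
Flight 1 lands earlier by 10 hours 55 minutes.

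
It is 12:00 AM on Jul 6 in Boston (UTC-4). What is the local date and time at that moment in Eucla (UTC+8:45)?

In UTC: 12:00 AM + 4:00 = 4:00 AM on Jul 6.
Eucla is UTC+8:45: 4:00 AM + 8:45 = 12:45 PM on Jul 6.

12:45 PM on July 6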